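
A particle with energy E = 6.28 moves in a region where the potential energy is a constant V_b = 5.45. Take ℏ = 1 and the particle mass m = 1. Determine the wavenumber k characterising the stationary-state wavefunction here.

k = 1.29

With E > V_b the solution is oscillatory, ψ ∝ e^{±ikx} with k = √(2m(E − V_b))/ℏ.
k = √(2 × 1 × 0.83) = 1.288.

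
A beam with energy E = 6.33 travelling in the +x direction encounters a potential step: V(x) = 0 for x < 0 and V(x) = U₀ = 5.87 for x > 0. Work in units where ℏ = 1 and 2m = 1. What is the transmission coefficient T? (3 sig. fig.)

T = 0.669

The wavenumbers are k₁ = √(2mE)/ℏ = 2.516 on the left and k₂ = √(2m(E − U₀))/ℏ = 0.6782 on the right.
Continuity of ψ and ψ′ at the step yields the reflection amplitude r = (k₁ − k₂)/(k₁ + k₂) = 0.5753; thus R = |r|² = 0.3310, T = 0.6690.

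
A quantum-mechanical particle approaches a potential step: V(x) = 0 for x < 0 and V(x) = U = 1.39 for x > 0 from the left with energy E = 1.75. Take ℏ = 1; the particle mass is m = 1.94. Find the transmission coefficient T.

On each side the TISE gives plane waves with k = √(2m(E − V))/ℏ: k₁ = √(2·1.94·1.75) = 2.606, k₂ = √(2·1.94·0.36) = 1.182.
Matching ψ and ψ′ at x = 0 gives r = (k₁ − k₂)/(k₁ + k₂), so R = r² = 0.1413 and T = 1 − R = 0.8587.

T = 0.859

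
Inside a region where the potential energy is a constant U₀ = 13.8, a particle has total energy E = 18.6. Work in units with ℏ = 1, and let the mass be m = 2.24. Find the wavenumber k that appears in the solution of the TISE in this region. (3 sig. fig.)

With E > U₀ the solution is oscillatory, ψ ∝ e^{±ikx} with k = √(2m(E − U₀))/ℏ.
k = √(2 × 2.24 × 4.8) = 4.637.

k = 4.64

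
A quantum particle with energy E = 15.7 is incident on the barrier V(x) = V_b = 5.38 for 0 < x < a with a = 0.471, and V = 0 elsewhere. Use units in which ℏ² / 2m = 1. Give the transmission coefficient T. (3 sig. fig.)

T = 0.957

E > V_b: inside the barrier k₂ = √(2m(E − V_b))/ℏ = 3.212, k₂a = 1.513.
T = [1 + V_b² sin²(k₂a) / (4E(E − V_b))]⁻¹ = 1/1.045 = 0.957.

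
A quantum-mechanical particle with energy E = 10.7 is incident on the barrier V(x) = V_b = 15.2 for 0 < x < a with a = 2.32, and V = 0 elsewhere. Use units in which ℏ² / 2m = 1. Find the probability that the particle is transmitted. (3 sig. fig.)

T = 0.000177

Since E < V_b the interior solution is evanescent with decay constant κ = √(2m(V_b − E))/ℏ = 2.121.
κa = 4.921, sinh(κa) = 68.60.
The exact tunnelling result is T⁻¹ = 1 + V_b² sinh²(κa) / [4E(V_b − E)] = 5646, so T = 0.000177.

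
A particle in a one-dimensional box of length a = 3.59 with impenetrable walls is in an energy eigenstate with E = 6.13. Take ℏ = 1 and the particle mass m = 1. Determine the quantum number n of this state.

From E_n = n²π²ℏ²/(2ma²) invert to n = √(2ma²E)/(πℏ).
n = (3.59/π) × √(2 × 1 × 6.13) = 4.001 → n = 4.

n = 4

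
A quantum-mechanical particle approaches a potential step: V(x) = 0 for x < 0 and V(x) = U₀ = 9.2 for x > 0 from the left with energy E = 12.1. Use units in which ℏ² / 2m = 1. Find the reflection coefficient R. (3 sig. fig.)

R = 0.117

The wavenumbers are k₁ = √(2mE)/ℏ = 3.479 on the left and k₂ = √(2m(E − U₀))/ℏ = 1.703 on the right.
Matching ψ and ψ′ at x = 0 gives r = (k₁ − k₂)/(k₁ + k₂), so R = r² = 0.1174 and T = 1 − R = 0.8826.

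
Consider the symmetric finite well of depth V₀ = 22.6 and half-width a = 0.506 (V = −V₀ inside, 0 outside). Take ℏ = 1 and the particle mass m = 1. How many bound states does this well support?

N = 3

Define the well-strength parameter z₀ = (a/ℏ)√(2mV₀) = 0.506 × √(2·1·22.6) = 3.402.
The even/odd transcendental equations gain one root per π/2 in z₀, giving N = 1 + ⌊2z₀/π⌋ = 1 + ⌊2.166⌋ = 3.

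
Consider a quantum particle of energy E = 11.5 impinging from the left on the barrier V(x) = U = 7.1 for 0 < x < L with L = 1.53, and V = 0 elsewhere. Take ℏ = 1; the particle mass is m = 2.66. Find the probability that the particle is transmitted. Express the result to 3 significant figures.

T = 0.832

E > U: inside the barrier k₂ = √(2m(E − U))/ℏ = 4.838, k₂L = 7.402.
T = [1 + U² sin²(k₂L) / (4E(E − U))]⁻¹ = 1/1.202 = 0.832.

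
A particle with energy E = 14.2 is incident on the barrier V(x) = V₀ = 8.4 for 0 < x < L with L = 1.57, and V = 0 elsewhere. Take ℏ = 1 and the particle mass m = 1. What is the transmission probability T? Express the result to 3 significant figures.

T = 0.878

E > V₀: inside the barrier k₂ = √(2m(E − V₀))/ℏ = 3.406, k₂L = 5.347.
T = [1 + V₀² sin²(k₂L) / (4E(E − V₀))]⁻¹ = 1/1.139 = 0.878.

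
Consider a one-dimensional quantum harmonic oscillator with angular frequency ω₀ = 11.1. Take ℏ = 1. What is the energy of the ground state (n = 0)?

E = 5.55

Using E_n = (n + ½)ℏω₀: E_0 = 0.5 × 11.1 = 5.550.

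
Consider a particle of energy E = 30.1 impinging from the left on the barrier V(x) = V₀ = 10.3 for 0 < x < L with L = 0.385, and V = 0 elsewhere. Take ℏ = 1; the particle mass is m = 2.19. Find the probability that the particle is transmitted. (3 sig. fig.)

T = 0.992

E > V₀: inside the barrier k₂ = √(2m(E − V₀))/ℏ = 9.313, k₂L = 3.585.
T = [1 + V₀² sin²(k₂L) / (4E(E − V₀))]⁻¹ = 1/1.008 = 0.992.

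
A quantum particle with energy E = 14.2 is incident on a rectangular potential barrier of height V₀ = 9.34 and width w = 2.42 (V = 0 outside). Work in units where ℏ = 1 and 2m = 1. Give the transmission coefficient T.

T = 0.827

Above the barrier the interior wavenumber is k₂ = √(2m(E − V₀))/ℏ = 2.205, giving phase k₂w = 5.335.
Matching at both interfaces gives T⁻¹ = 1 + V₀² sin²(k₂w) / [4E(E − V₀)] = 1.209, hence T = 0.827.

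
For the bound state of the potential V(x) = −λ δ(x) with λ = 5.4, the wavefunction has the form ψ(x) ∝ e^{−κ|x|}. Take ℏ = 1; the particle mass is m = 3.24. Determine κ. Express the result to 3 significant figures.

Integrating the TISE across x = 0 gives the cusp condition ψ'(0⁺) − ψ'(0⁻) = −(2mλ/ℏ²)ψ(0).
With ψ ∝ e^{−κ|x|} this yields −2κ = −2mλ/ℏ², so κ = mλ/ℏ² = 17.50.

κ = 17.5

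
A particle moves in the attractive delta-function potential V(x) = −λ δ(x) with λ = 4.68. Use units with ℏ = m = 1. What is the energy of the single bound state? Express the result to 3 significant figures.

E = -11.0

The bound state is ψ(x) = √κ e^{−κ|x|}. The derivative jump ψ'(0⁺) − ψ'(0⁻) = −(2mλ/ℏ²)ψ(0) fixes κ = mλ/ℏ² = 4.680.
Then E = −ℏ²κ²/(2m) = −mλ²/(2ℏ²) = -10.95.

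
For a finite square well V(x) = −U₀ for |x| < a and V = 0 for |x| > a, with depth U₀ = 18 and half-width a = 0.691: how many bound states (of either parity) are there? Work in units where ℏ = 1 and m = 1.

Define the well-strength parameter z₀ = (a/ℏ)√(2mU₀) = 0.691 × √(2·1·18) = 4.146.
The even/odd transcendental equations gain one root per π/2 in z₀, giving N = 1 + ⌊2z₀/π⌋ = 1 + ⌊2.639⌋ = 3.

N = 3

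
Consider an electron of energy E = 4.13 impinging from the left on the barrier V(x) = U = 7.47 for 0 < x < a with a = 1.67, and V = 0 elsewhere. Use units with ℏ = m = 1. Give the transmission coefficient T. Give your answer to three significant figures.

T = 0.000705

E < U: inside the barrier ψ ∝ e^{±κx} with κ = √(2m(U − E))/ℏ = 2.585.
κa = 4.316, sinh(κa) = 37.45.
Matching ψ, ψ′ at both faces gives T = [1 + U² sinh²(κa) / (4E(U − E))]⁻¹ = 1/1419 = 0.000705.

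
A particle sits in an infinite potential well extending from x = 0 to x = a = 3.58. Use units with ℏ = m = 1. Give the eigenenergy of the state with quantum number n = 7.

The infinite-well eigenfunctions ψ_n = √(2/a) sin(nπx/a) vanish at both walls, giving E_n = n²π²ℏ²/(2ma²).
E_7 = 7² × π² / (2 × 1 × 3.58²) = 18.87.

E = 18.9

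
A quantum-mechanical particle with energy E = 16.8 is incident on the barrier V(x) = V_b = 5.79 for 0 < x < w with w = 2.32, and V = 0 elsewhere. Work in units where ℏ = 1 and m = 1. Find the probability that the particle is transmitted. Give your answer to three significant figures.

E > V_b: inside the barrier k₂ = √(2m(E − V_b))/ℏ = 4.693, k₂w = 10.89.
Matching at both interfaces gives T⁻¹ = 1 + V_b² sin²(k₂w) / [4E(E − V_b)] = 1.045, hence T = 0.957.

T = 0.957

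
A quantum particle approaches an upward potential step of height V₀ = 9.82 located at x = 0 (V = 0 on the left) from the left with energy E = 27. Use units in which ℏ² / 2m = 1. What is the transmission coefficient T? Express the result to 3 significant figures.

T = 0.987

On each side the TISE gives plane waves with k = √(2m(E − V))/ℏ: k₁ = √(2·½·27) = 5.196, k₂ = √(2·½·17.18) = 4.145.
Continuity of ψ and ψ′ at the step yields the reflection amplitude r = (k₁ − k₂)/(k₁ + k₂) = 0.1125; thus R = |r|² = 0.01267, T = 0.9873.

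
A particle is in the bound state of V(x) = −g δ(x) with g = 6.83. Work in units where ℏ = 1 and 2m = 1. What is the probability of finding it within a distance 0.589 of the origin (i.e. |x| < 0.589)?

The normalised bound state is ψ = √κ e^{−κ|x|} with κ = mg/ℏ² = 3.415.
P(|x| < d) = ∫_{−d}^{d} κ e^{−2κ|x|} dx = 1 − e^{−2κd} = 1 − e^{−4.023} = 0.9821.

P = 0.982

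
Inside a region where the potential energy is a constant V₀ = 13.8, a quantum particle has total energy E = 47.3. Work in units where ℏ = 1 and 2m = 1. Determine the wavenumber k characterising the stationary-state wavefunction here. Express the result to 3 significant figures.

k = 5.79

With E > V₀ the solution is oscillatory, ψ ∝ e^{±ikx} with k = √(2m(E − V₀))/ℏ.
k = √(2 × 0.5 × 33.5) = 5.788.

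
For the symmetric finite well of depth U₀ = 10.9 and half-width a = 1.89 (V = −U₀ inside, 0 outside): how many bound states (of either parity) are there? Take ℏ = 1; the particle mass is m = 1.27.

N = 7

The dimensionless depth is z₀ = a√(2mU₀)/ℏ = 1.89 × √(27.69) = 9.945.
A new bound state (alternating even/odd) appears each time z₀ passes a multiple of π/2, so N = ⌊2z₀/π⌋ + 1 = ⌊6.331⌋ + 1 = 7.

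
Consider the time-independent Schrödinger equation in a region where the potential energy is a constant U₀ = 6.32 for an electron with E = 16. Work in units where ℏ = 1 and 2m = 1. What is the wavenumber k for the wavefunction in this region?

k = 3.11

With E > U₀ the solution is oscillatory, ψ ∝ e^{±ikx} with k = √(2m(E − U₀))/ℏ.
k = √(2 × 0.5 × 9.68) = 3.111.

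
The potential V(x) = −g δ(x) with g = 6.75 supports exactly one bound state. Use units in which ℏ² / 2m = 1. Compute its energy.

For x ≠ 0 the bound state is ψ ∝ e^{−κ|x|}; integrating the TISE across the delta gives the cusp condition 2κ = 2mg/ℏ², so κ = 3.375.
Then E = −ℏ²κ²/(2m) = −mg²/(2ℏ²) = -11.39.

E = -11.4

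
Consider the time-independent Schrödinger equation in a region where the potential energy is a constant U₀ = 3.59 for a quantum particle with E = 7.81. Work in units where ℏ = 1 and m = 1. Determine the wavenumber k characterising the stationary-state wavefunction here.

k = 2.91

With E > U₀ the solution is oscillatory, ψ ∝ e^{±ikx} with k = √(2m(E − U₀))/ℏ.
k = √(2 × 1 × 4.22) = 2.905.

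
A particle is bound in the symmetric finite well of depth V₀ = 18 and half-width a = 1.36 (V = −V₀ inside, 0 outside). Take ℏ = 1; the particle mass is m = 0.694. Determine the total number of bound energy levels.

N = 5

Define the well-strength parameter z₀ = (a/ℏ)√(2mV₀) = 1.36 × √(2·0.694·18) = 6.798.
The even/odd transcendental equations gain one root per π/2 in z₀, giving N = 1 + ⌊2z₀/π⌋ = 1 + ⌊4.328⌋ = 5.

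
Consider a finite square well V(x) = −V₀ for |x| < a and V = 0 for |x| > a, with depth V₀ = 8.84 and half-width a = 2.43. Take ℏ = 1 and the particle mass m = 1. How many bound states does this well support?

Define the well-strength parameter z₀ = (a/ℏ)√(2mV₀) = 2.43 × √(2·1·8.84) = 10.22.
A new bound state (alternating even/odd) appears each time z₀ passes a multiple of π/2, so N = ⌊2z₀/π⌋ + 1 = ⌊6.505⌋ + 1 = 7.

N = 7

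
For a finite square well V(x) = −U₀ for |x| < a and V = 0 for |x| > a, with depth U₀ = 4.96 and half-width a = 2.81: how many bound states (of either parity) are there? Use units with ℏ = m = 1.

Define the well-strength parameter z₀ = (a/ℏ)√(2mU₀) = 2.81 × √(2·1·4.96) = 8.850.
A new bound state (alternating even/odd) appears each time z₀ passes a multiple of π/2, so N = ⌊2z₀/π⌋ + 1 = ⌊5.634⌋ + 1 = 6.

N = 6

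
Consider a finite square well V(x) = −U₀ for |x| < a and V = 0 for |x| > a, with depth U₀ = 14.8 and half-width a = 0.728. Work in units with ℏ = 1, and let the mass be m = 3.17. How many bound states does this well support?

N = 5

Define the well-strength parameter z₀ = (a/ℏ)√(2mU₀) = 0.728 × √(2·3.17·14.8) = 7.052.
The even/odd transcendental equations gain one root per π/2 in z₀, giving N = 1 + ⌊2z₀/π⌋ = 1 + ⌊4.489⌋ = 5.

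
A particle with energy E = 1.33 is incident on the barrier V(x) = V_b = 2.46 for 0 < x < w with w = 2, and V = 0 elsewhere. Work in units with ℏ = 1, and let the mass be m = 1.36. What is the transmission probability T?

T = 0.00357

Since E < V_b the interior solution is evanescent with decay constant κ = √(2m(V_b − E))/ℏ = 1.753.
κw = 3.506, sinh(κw) = 16.65.
Matching ψ, ψ′ at both faces gives T = [1 + V_b² sinh²(κw) / (4E(V_b − E))]⁻¹ = 1/280.0 = 0.00357.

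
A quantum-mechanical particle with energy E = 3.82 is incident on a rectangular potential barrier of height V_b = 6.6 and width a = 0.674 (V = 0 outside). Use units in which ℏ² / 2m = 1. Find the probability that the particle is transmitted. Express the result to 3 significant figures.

T = 0.340

E < V_b: inside the barrier ψ ∝ e^{±κx} with κ = √(2m(V_b − E))/ℏ = 1.667.
κa = 1.124, sinh(κa) = 1.376.
Matching ψ, ψ′ at both faces gives T = [1 + V_b² sinh²(κa) / (4E(V_b − E))]⁻¹ = 1/2.941 = 0.340.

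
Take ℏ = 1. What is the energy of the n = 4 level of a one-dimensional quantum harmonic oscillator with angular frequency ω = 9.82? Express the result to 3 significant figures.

Using E_n = (n + ½)ℏω: E_4 = 4.5 × 9.82 = 44.19.

E = 44.2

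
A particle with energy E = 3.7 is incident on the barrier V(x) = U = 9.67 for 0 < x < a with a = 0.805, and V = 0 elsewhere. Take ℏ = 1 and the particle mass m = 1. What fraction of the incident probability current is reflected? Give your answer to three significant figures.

Since E < U the interior solution is evanescent with decay constant κ = √(2m(U − E))/ℏ = 3.455.
κa = 2.782, sinh(κa) = 8.042.
The exact tunnelling result is T⁻¹ = 1 + U² sinh²(κa) / [4E(U − E)] = 69.44, so T = 0.0144.
R = 1 − T = 0.986.

R = 0.986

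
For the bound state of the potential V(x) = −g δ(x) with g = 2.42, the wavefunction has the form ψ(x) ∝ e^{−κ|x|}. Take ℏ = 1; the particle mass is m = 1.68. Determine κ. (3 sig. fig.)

Integrating the TISE across x = 0 gives the cusp condition ψ'(0⁺) − ψ'(0⁻) = −(2mg/ℏ²)ψ(0).
With ψ ∝ e^{−κ|x|} this yields −2κ = −2mg/ℏ², so κ = mg/ℏ² = 4.066.

κ = 4.07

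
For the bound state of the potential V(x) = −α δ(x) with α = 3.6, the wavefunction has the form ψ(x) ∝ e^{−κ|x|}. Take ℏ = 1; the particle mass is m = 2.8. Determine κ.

κ = 10.1

Integrating the TISE across x = 0 gives the cusp condition ψ'(0⁺) − ψ'(0⁻) = −(2mα/ℏ²)ψ(0).
With ψ ∝ e^{−κ|x|} this yields −2κ = −2mα/ℏ², so κ = mα/ℏ² = 10.08.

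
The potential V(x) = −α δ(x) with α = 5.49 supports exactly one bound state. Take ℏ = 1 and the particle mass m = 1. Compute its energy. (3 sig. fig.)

For x ≠ 0 the bound state is ψ ∝ e^{−κ|x|}; integrating the TISE across the delta gives the cusp condition 2κ = 2mα/ℏ², so κ = 5.490.
Then E = −ℏ²κ²/(2m) = −mα²/(2ℏ²) = -15.07.

E = -15.1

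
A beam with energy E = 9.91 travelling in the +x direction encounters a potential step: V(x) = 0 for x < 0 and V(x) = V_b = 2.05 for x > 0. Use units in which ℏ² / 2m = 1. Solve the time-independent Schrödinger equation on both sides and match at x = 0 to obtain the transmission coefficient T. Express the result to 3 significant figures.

T = 0.997

On each side the TISE gives plane waves with k = √(2m(E − V))/ℏ: k₁ = √(2·½·9.91) = 3.148, k₂ = √(2·½·7.86) = 2.804.
Matching ψ and ψ′ at x = 0 gives r = (k₁ − k₂)/(k₁ + k₂), so R = r² = 0.003349 and T = 1 − R = 0.9967.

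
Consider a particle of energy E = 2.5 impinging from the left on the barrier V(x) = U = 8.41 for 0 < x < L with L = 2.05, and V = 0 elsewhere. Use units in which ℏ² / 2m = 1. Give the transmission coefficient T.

T = 0.000157

E < U: inside the barrier ψ ∝ e^{±κx} with κ = √(2m(U − E))/ℏ = 2.431.
κL = 4.984, sinh(κL) = 73.00.
Matching ψ, ψ′ at both faces gives T = [1 + U² sinh²(κL) / (4E(U − E))]⁻¹ = 1/6378 = 0.000157.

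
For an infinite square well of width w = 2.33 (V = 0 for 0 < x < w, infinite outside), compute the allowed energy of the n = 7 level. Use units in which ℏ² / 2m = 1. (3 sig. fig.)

Requiring ψ(0) = ψ(w) = 0 quantises k = nπ/w, hence E_n = ℏ²k²/2m = n²π²ℏ²/(2mw²).
E_7 = 7² × π² / (2 × 0.5 × 2.33²) = 89.08.

E = 89.1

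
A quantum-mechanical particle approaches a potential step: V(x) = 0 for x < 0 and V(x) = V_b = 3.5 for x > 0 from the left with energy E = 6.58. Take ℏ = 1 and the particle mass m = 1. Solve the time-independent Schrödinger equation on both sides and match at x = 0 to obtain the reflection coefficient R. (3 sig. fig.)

R = 0.0352

On each side the TISE gives plane waves with k = √(2m(E − V))/ℏ: k₁ = √(2·1·6.58) = 3.628, k₂ = √(2·1·3.08) = 2.482.
Matching ψ and ψ′ at x = 0 gives r = (k₁ − k₂)/(k₁ + k₂), so R = r² = 0.03517 and T = 1 − R = 0.9648.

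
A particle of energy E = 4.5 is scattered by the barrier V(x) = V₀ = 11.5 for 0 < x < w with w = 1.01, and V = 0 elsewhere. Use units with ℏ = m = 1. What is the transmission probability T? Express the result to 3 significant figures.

T = 0.00199

E < V₀: inside the barrier ψ ∝ e^{±κx} with κ = √(2m(V₀ − E))/ℏ = 3.742.
κw = 3.779, sinh(κw) = 21.88.
Matching ψ, ψ′ at both faces gives T = [1 + V₀² sinh²(κw) / (4E(V₀ − E))]⁻¹ = 1/503.3 = 0.00199.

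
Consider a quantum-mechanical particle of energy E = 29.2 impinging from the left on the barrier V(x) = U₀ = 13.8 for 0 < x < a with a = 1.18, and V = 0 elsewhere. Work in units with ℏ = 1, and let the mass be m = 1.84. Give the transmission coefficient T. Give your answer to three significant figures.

E > U₀: inside the barrier k₂ = √(2m(E − U₀))/ℏ = 7.528, k₂a = 8.883.
T = [1 + U₀² sin²(k₂a) / (4E(E − U₀))]⁻¹ = 1/1.028 = 0.973.

T = 0.973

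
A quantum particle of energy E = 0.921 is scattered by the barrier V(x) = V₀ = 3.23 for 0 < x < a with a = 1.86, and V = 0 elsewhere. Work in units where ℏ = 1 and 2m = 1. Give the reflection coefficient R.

E < V₀: inside the barrier ψ ∝ e^{±κx} with κ = √(2m(V₀ − E))/ℏ = 1.520.
κa = 2.826, sinh(κa) = 8.412.
The exact tunnelling result is T⁻¹ = 1 + V₀² sinh²(κa) / [4E(V₀ − E)] = 87.79, so T = 0.0114.
R = 1 − T = 0.989.

R = 0.989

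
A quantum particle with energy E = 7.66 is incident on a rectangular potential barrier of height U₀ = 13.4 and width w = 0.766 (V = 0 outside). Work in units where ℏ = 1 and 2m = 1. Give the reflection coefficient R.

E < U₀: inside the barrier ψ ∝ e^{±κx} with κ = √(2m(U₀ − E))/ℏ = 2.396.
κw = 1.835, sinh(κw) = 3.053.
Matching ψ, ψ′ at both faces gives T = [1 + U₀² sinh²(κw) / (4E(U₀ − E))]⁻¹ = 1/10.52 = 0.0951.
R = 1 − T = 0.905.

R = 0.905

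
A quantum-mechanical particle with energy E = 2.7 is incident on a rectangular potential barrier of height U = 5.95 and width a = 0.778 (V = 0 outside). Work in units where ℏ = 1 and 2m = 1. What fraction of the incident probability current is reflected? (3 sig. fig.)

Since E < U the interior solution is evanescent with decay constant κ = √(2m(U − E))/ℏ = 1.803.
κa = 1.403, sinh(κa) = 1.910.
The exact tunnelling result is T⁻¹ = 1 + U² sinh²(κa) / [4E(U − E)] = 4.679, so T = 0.214.
R = 1 − T = 0.786.

R = 0.786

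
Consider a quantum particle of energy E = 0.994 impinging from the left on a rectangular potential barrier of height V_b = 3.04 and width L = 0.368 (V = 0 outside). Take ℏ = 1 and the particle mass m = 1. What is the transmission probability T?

T = 0.570

E < V_b: inside the barrier ψ ∝ e^{±κx} with κ = √(2m(V_b − E))/ℏ = 2.023.
κL = 0.7444, sinh(κL) = 0.8151.
The exact tunnelling result is T⁻¹ = 1 + V_b² sinh²(κL) / [4E(V_b − E)] = 1.755, so T = 0.570.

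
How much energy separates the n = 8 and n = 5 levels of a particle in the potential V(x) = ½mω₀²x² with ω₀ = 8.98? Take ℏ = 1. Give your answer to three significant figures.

ΔE = 26.9

E_n = ℏω₀(n + ½), so ΔE = (8 − 5) ℏω₀ = 3 × 8.98 = 26.94.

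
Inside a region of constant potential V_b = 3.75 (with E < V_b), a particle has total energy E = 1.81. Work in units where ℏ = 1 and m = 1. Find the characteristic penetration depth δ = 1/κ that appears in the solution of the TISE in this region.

δ = 0.508

Since E < V_b the TISE in this region is ψ'' = κ²ψ with κ = √(2m(V_b − E))/ℏ.
κ = √(2 × 1 × 1.94) = 1.970. The penetration depth is δ = 1/κ = 0.508.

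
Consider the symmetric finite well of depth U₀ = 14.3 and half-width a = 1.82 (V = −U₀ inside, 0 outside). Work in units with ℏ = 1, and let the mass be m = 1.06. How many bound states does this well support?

N = 7

The dimensionless depth is z₀ = a√(2mU₀)/ℏ = 1.82 × √(30.32) = 10.02.
A new bound state (alternating even/odd) appears each time z₀ passes a multiple of π/2, so N = ⌊2z₀/π⌋ + 1 = ⌊6.380⌋ + 1 = 7.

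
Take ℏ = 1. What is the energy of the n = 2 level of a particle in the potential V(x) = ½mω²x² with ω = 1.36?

E = 3.40

Using E_n = (n + ½)ℏω: E_2 = 2.5 × 1.36 = 3.400.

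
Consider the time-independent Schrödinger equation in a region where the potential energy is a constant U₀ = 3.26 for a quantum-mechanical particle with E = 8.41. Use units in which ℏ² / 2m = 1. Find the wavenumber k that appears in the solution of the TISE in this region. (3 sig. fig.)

k = 2.27

With E > U₀ the solution is oscillatory, ψ ∝ e^{±ikx} with k = √(2m(E − U₀))/ℏ.
k = √(2 × 0.5 × 5.15) = 2.269.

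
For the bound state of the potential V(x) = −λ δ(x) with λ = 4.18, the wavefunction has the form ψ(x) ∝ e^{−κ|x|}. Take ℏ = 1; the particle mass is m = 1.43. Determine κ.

κ = 5.98

Integrating the TISE across x = 0 gives the cusp condition ψ'(0⁺) − ψ'(0⁻) = −(2mλ/ℏ²)ψ(0).
With ψ ∝ e^{−κ|x|} this yields −2κ = −2mλ/ℏ², so κ = mλ/ℏ² = 5.977.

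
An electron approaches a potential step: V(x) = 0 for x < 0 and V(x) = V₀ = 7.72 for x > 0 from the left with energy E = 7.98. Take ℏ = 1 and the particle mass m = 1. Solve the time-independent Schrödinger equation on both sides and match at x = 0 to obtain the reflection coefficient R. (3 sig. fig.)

The wavenumbers are k₁ = √(2mE)/ℏ = 3.995 on the left and k₂ = √(2m(E − V₀))/ℏ = 0.7211 on the right.
Continuity of ψ and ψ′ at the step yields the reflection amplitude r = (k₁ − k₂)/(k₁ + k₂) = 0.6942; thus R = |r|² = 0.4819, T = 0.5181.

R = 0.482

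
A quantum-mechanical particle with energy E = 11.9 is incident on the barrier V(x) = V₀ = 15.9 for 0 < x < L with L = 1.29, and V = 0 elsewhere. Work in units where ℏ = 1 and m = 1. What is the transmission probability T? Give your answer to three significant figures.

Since E < V₀ the interior solution is evanescent with decay constant κ = √(2m(V₀ − E))/ℏ = 2.828.
κL = 3.649, sinh(κL) = 19.20.
The exact tunnelling result is T⁻¹ = 1 + V₀² sinh²(κL) / [4E(V₀ − E)] = 490.4, so T = 0.00204.

T = 0.00204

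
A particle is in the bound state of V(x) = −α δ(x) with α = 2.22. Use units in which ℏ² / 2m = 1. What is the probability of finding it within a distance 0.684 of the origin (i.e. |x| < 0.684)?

P = 0.781

The normalised bound state is ψ = √κ e^{−κ|x|} with κ = mα/ℏ² = 1.110.
P(|x| < d) = ∫_{−d}^{d} κ e^{−2κ|x|} dx = 1 − e^{−2κd} = 1 − e^{−1.518} = 0.7810.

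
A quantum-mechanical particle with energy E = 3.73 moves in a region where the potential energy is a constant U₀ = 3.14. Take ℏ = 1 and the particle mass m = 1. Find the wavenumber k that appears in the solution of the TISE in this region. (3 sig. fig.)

k = 1.09

With E > U₀ the solution is oscillatory, ψ ∝ e^{±ikx} with k = √(2m(E − U₀))/ℏ.
k = √(2 × 1 × 0.59) = 1.086.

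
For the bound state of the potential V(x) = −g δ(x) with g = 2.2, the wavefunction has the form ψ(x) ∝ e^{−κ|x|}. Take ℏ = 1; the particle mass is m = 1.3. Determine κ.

Integrating the TISE across x = 0 gives the cusp condition ψ'(0⁺) − ψ'(0⁻) = −(2mg/ℏ²)ψ(0).
With ψ ∝ e^{−κ|x|} this yields −2κ = −2mg/ℏ², so κ = mg/ℏ² = 2.860.

κ = 2.86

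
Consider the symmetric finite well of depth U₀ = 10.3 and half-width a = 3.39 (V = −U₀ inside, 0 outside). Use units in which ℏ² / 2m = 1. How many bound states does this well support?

N = 7

Define the well-strength parameter z₀ = (a/ℏ)√(2mU₀) = 3.39 × √(2·0.5·10.3) = 10.88.
A new bound state (alternating even/odd) appears each time z₀ passes a multiple of π/2, so N = ⌊2z₀/π⌋ + 1 = ⌊6.926⌋ + 1 = 7.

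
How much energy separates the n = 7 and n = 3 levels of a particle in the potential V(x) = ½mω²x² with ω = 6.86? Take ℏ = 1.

E_n = ℏω(n + ½), so ΔE = (7 − 3) ℏω = 4 × 6.86 = 27.44.

ΔE = 27.4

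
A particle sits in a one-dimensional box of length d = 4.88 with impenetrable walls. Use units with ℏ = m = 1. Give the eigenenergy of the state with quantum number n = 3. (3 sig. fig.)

E = 1.86

The infinite-well eigenfunctions ψ_n = √(2/d) sin(nπx/d) vanish at both walls, giving E_n = n²π²ℏ²/(2md²).
E_3 = 3² × π² / (2 × 1 × 4.88²) = 1.865.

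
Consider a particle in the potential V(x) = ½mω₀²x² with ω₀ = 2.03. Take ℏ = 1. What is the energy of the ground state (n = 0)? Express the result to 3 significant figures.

E = 1.02

Using E_n = (n + ½)ℏω₀: E_0 = 0.5 × 2.03 = 1.015.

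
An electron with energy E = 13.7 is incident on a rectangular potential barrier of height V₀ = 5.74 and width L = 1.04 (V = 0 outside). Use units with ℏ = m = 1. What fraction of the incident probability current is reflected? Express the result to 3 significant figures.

Above the barrier the interior wavenumber is k₂ = √(2m(E − V₀))/ℏ = 3.990, giving phase k₂L = 4.150.
T = [1 + V₀² sin²(k₂L) / (4E(E − V₀))]⁻¹ = 1/1.054 = 0.949.
R = 1 − T = 0.0513.

R = 0.0513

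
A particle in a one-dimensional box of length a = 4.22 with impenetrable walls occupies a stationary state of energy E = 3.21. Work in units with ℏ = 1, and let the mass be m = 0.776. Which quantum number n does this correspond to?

For an infinite well E_n = n²π²ℏ²/(2ma²), so n = (a/πℏ)√(2mE).
n = (4.22/π) × √(2 × 0.776 × 3.21) = 2.998 → n = 3.

n = 3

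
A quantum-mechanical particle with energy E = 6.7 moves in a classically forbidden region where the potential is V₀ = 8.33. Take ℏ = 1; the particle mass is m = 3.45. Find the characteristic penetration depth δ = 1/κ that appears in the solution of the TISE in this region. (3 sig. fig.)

δ = 0.298

Since E < V₀ the TISE in this region is ψ'' = κ²ψ with κ = √(2m(V₀ − E))/ℏ.
κ = √(2 × 3.45 × 1.63) = 3.354. The penetration depth is δ = 1/κ = 0.298.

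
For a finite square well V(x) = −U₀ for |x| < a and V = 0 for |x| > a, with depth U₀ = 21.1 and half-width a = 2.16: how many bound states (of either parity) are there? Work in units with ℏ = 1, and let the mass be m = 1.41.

N = 11

Define the well-strength parameter z₀ = (a/ℏ)√(2mU₀) = 2.16 × √(2·1.41·21.1) = 16.66.
A new bound state (alternating even/odd) appears each time z₀ passes a multiple of π/2, so N = ⌊2z₀/π⌋ + 1 = ⌊10.61⌋ + 1 = 11.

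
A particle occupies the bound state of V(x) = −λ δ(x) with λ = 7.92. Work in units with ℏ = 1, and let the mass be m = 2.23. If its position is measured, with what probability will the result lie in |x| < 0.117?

P = 0.984

The normalised bound state is ψ = √κ e^{−κ|x|} with κ = mλ/ℏ² = 17.66.
P(|x| < d) = ∫_{−d}^{d} κ e^{−2κ|x|} dx = 1 − e^{−2κd} = 1 − e^{−4.133} = 0.9840.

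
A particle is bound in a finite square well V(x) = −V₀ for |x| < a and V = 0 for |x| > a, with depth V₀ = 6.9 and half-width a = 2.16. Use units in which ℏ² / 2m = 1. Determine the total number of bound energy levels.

Define the well-strength parameter z₀ = (a/ℏ)√(2mV₀) = 2.16 × √(2·0.5·6.9) = 5.674.
A new bound state (alternating even/odd) appears each time z₀ passes a multiple of π/2, so N = ⌊2z₀/π⌋ + 1 = ⌊3.612⌋ + 1 = 4.

N = 4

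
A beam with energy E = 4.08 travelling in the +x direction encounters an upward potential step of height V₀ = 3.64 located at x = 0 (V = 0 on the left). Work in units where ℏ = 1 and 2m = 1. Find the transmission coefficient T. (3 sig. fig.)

On each side the TISE gives plane waves with k = √(2m(E − V))/ℏ: k₁ = √(2·½·4.08) = 2.020, k₂ = √(2·½·0.44) = 0.6633.
Matching ψ and ψ′ at x = 0 gives r = (k₁ − k₂)/(k₁ + k₂), so R = r² = 0.2556 and T = 1 − R = 0.7444.

T = 0.744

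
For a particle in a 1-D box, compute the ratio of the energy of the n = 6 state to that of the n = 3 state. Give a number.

4

E_n = n²π²ℏ²/(2mL²) so the ratio is n₂²/n₁² = 36/9 = 4.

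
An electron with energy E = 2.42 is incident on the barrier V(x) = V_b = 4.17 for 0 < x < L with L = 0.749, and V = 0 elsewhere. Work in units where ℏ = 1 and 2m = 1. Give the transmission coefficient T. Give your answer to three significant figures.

E < V_b: inside the barrier ψ ∝ e^{±κx} with κ = √(2m(V_b − E))/ℏ = 1.323.
κL = 0.9908, sinh(κL) = 1.161.
Matching ψ, ψ′ at both faces gives T = [1 + V_b² sinh²(κL) / (4E(V_b − E))]⁻¹ = 1/2.384 = 0.419.

T = 0.419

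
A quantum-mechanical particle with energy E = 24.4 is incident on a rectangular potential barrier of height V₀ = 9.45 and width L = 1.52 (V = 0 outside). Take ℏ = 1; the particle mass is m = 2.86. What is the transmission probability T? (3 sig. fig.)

E > V₀: inside the barrier k₂ = √(2m(E − V₀))/ℏ = 9.247, k₂L = 14.06.
T = [1 + V₀² sin²(k₂L) / (4E(E − V₀))]⁻¹ = 1/1.061 = 0.943.

T = 0.943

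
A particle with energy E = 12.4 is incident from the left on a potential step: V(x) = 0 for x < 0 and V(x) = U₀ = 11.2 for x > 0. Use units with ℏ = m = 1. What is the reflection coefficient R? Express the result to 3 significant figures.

R = 0.276

The wavenumbers are k₁ = √(2mE)/ℏ = 4.980 on the left and k₂ = √(2m(E − U₀))/ℏ = 1.549 on the right.
Continuity of ψ and ψ′ at the step yields the reflection amplitude r = (k₁ − k₂)/(k₁ + k₂) = 0.5255; thus R = |r|² = 0.2761, T = 0.7239.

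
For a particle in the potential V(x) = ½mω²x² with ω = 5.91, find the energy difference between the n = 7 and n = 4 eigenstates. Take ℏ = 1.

ΔE = 17.7

E_n = ℏω(n + ½), so ΔE = (7 − 4) ℏω = 3 × 5.91 = 17.73.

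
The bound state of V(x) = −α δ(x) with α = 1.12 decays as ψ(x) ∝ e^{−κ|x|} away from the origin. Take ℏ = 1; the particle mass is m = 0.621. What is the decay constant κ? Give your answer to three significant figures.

κ = 0.696

Integrate −(ℏ²/2m)ψ'' − αδ(x)ψ = Eψ from −ε to +ε: the ψ'' term gives ψ'(0⁺) − ψ'(0⁻) and the δ term gives −(2mα/ℏ²)ψ(0).
With ψ ∝ e^{−κ|x|} this yields −2κ = −2mα/ℏ², so κ = mα/ℏ² = 0.6955.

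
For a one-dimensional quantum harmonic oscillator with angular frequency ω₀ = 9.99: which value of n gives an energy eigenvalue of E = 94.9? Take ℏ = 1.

Invert E_n = (n + ½)ℏω₀: n = E/ℏω₀ − ½ = 8.999, so n = 9.

n = 9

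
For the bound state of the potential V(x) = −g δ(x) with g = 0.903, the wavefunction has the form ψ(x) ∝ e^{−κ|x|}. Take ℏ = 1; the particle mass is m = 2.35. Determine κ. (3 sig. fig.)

κ = 2.12

Integrate −(ℏ²/2m)ψ'' − gδ(x)ψ = Eψ from −ε to +ε: the ψ'' term gives ψ'(0⁺) − ψ'(0⁻) and the δ term gives −(2mg/ℏ²)ψ(0).
With ψ ∝ e^{−κ|x|} this yields −2κ = −2mg/ℏ², so κ = mg/ℏ² = 2.122.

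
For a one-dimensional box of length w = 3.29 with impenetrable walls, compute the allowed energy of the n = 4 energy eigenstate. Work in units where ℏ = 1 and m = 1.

E = 7.29

Requiring ψ(0) = ψ(w) = 0 quantises k = nπ/w, hence E_n = ℏ²k²/2m = n²π²ℏ²/(2mw²).
E_4 = 4² × π² / (2 × 1 × 3.29²) = 7.295.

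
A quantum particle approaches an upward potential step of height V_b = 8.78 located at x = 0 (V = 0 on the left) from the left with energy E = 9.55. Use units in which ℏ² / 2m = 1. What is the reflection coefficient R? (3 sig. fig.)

The wavenumbers are k₁ = √(2mE)/ℏ = 3.090 on the left and k₂ = √(2m(E − V_b))/ℏ = 0.8775 on the right.
Matching ψ and ψ′ at x = 0 gives r = (k₁ − k₂)/(k₁ + k₂), so R = r² = 0.3110 and T = 1 − R = 0.6890.

R = 0.311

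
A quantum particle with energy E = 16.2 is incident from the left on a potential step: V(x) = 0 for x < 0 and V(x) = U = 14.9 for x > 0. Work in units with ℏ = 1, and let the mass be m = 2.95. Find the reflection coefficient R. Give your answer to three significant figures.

The wavenumbers are k₁ = √(2mE)/ℏ = 9.777 on the left and k₂ = √(2m(E − U))/ℏ = 2.769 on the right.
Matching ψ and ψ′ at x = 0 gives r = (k₁ − k₂)/(k₁ + k₂), so R = r² = 0.3119 and T = 1 − R = 0.6881.

R = 0.312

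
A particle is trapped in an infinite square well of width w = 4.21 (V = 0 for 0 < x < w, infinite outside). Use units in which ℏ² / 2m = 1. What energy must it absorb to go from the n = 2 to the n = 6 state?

ΔE = 17.8

E_n = n²π²ℏ²/(2mw²), so ΔE = (6² − 2²) π²ℏ²/(2mw²).
ΔE = 32 × π² / (2 × 0.5 × 4.21²) = 17.82.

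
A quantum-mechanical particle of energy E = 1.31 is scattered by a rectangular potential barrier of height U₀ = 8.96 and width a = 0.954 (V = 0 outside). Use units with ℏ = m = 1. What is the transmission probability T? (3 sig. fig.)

Since E < U₀ the interior solution is evanescent with decay constant κ = √(2m(U₀ − E))/ℏ = 3.912.
κa = 3.732, sinh(κa) = 20.86.
The exact tunnelling result is T⁻¹ = 1 + U₀² sinh²(κa) / [4E(U₀ − E)] = 872.5, so T = 0.00115.

T = 0.00115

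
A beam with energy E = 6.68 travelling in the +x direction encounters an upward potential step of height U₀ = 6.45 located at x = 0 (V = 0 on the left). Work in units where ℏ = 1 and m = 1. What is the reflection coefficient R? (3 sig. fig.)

On each side the TISE gives plane waves with k = √(2m(E − V))/ℏ: k₁ = √(2·1·6.68) = 3.655, k₂ = √(2·1·0.23) = 0.6782.
Continuity of ψ and ψ′ at the step yields the reflection amplitude r = (k₁ − k₂)/(k₁ + k₂) = 0.6870; thus R = |r|² = 0.4719, T = 0.5281.

R = 0.472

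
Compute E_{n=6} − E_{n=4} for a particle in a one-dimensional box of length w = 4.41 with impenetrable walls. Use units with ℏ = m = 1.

ΔE = 5.07

E_n = n²π²ℏ²/(2mw²), so ΔE = (6² − 4²) π²ℏ²/(2mw²).
ΔE = 20 × π² / (2 × 1 × 4.41²) = 5.075.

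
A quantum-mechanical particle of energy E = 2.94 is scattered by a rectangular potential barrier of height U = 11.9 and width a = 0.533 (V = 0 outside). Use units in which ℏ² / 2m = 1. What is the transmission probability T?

T = 0.118

Since E < U the interior solution is evanescent with decay constant κ = √(2m(U − E))/ℏ = 2.993.
κa = 1.595, sinh(κa) = 2.364.
The exact tunnelling result is T⁻¹ = 1 + U² sinh²(κa) / [4E(U − E)] = 8.510, so T = 0.118.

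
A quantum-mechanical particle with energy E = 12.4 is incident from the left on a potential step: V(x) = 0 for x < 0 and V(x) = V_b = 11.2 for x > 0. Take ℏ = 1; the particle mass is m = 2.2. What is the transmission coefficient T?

On each side the TISE gives plane waves with k = √(2m(E − V))/ℏ: k₁ = √(2·2.2·12.4) = 7.386, k₂ = √(2·2.2·1.2) = 2.298.
Continuity of ψ and ψ′ at the step yields the reflection amplitude r = (k₁ − k₂)/(k₁ + k₂) = 0.5255; thus R = |r|² = 0.2761, T = 0.7239.

T = 0.724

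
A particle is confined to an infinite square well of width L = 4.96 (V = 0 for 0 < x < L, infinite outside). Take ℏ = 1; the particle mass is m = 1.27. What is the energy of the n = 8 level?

The infinite-well eigenfunctions ψ_n = √(2/L) sin(nπx/L) vanish at both walls, giving E_n = n²π²ℏ²/(2mL²).
E_8 = 8² × π² / (2 × 1.27 × 4.96²) = 10.11.

E = 10.1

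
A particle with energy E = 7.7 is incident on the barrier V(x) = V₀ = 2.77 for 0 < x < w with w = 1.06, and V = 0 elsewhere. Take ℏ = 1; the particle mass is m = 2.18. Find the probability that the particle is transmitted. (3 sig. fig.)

T = 0.954

Above the barrier the interior wavenumber is k₂ = √(2m(E − V₀))/ℏ = 4.636, giving phase k₂w = 4.914.
Matching at both interfaces gives T⁻¹ = 1 + V₀² sin²(k₂w) / [4E(E − V₀)] = 1.048, hence T = 0.954.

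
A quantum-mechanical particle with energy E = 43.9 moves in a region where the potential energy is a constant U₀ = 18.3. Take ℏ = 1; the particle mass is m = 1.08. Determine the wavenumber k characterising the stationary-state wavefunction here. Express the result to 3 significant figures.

k = 7.44

With E > U₀ the solution is oscillatory, ψ ∝ e^{±ikx} with k = √(2m(E − U₀))/ℏ.
k = √(2 × 1.08 × 25.6) = 7.436.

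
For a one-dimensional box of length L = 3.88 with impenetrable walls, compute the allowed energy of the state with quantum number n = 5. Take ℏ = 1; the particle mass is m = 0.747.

The infinite-well eigenfunctions ψ_n = √(2/L) sin(nπx/L) vanish at both walls, giving E_n = n²π²ℏ²/(2mL²).
E_5 = 5² × π² / (2 × 0.747 × 3.88²) = 10.97.

E = 11.0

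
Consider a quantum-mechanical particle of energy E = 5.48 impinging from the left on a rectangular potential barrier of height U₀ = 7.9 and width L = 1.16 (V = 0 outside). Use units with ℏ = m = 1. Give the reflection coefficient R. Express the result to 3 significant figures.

Since E < U₀ the interior solution is evanescent with decay constant κ = √(2m(U₀ − E))/ℏ = 2.200.
κL = 2.552, sinh(κL) = 6.377.
Matching ψ, ψ′ at both faces gives T = [1 + U₀² sinh²(κL) / (4E(U₀ − E))]⁻¹ = 1/48.85 = 0.0205.
R = 1 − T = 0.980.

R = 0.980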